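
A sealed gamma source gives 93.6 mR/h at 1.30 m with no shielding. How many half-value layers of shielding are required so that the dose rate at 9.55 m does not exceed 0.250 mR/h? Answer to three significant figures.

2.79 half-value layers

At 9.55 m, distance alone gives 93.6 × (1.30/9.55)² = 93.6 × 0.01853 = 1.734 mR/h.
Further attenuation needed: 1.734/0.250 = 6.936.
n = log₂(6.936) = 2.794 half-value layers.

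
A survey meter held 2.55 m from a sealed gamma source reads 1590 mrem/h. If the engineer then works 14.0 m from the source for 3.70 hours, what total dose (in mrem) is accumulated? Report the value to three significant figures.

195 mrem

Applying the 1/r² law, rate at 14.0 m:
1590 × (2.55/14.0)² = 1590 × 0.03318 = 52.76 mrem/h.
Dose = rate × time = 52.76 mrem/h × 3.700 h = 195.2 mrem.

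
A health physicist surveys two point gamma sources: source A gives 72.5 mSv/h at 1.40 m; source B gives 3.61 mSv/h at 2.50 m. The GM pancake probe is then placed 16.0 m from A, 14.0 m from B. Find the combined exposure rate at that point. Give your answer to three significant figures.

Each source contributes Iᵢ·(dᵢ/rᵢ)²; contributions add.
A: 72.5 × (1.40/16.0)² = 0.5551 mSv/h
B: 3.61 × (2.50/14.0)² = 0.1151 mSv/h
Total = 0.5551 + 0.1151 = 0.6702 mSv/h.

0.670 mSv/h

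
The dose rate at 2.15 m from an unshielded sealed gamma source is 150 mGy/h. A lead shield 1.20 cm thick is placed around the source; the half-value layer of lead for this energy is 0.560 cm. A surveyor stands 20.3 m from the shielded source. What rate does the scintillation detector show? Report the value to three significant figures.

Distance alone: 150 × (2.15/20.3)² = 150 × 0.01122 = 1.683 mGy/h.
Shield: 1.20/0.560 = 2.143 half-value layers → attenuation 2^(−2.143) = 0.2264.
Combined: 1.683 × 0.2264 = 0.3810 mGy/h.

0.381 mGy/h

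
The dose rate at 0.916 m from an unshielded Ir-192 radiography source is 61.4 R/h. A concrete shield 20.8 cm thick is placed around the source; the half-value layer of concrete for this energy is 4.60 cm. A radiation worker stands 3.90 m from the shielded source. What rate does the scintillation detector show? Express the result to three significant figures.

0.147 R/h

Distance alone: (0.916/3.90)² = 0.05516, so 61.4 × 0.05516 = 3.387 R/h.
Shield: 20.8/4.60 = 4.522 half-value layers → attenuation 2^(−4.522) = 0.04353.
Combined: 3.387 × 0.04353 = 0.1474 R/h.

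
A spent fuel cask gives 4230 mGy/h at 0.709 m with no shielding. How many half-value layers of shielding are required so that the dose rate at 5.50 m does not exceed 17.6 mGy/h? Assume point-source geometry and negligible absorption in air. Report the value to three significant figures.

At 5.50 m, distance alone gives (0.709/5.50)² = 0.01662, so 4230 × 0.01662 = 70.30 mGy/h.
Further attenuation needed: 70.30/17.6 = 3.994.
n = log₂(3.994) = 1.998 half-value layers.

2.00 half-value layers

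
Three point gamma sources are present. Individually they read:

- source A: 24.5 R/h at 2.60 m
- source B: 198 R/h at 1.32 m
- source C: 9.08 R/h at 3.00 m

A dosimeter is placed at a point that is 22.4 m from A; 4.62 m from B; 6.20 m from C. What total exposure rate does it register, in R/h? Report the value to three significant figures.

By superposition, sum each source's inverse-square contribution:
A: 24.5 × (2.60/22.4)² = 0.3301 R/h
B: 198 × (1.32/4.62)² = 16.16 R/h
C: 9.08 × (3.00/6.20)² = 2.126 R/h
Total = 0.3301 + 16.16 + 2.126 = 18.62 R/h.

18.6 R/h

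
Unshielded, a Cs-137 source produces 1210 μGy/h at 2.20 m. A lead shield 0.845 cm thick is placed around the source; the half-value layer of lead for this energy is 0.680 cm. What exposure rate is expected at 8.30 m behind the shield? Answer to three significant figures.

Distance alone: 1210 × (2.20/8.30)² = 1210 × 0.07026 = 85.01 μGy/h.
Shield: 0.845/0.680 = 1.243 half-value layers → attenuation 2^(−1.243) = 0.4225.
Combined: 85.01 × 0.4225 = 35.92 μGy/h.

35.9 μGy/h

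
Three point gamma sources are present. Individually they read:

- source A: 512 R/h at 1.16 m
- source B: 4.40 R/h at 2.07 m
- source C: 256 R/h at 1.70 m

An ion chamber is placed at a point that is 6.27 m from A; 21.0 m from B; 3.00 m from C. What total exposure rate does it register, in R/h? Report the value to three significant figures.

99.8 R/h

By superposition, sum each source's inverse-square contribution:
A: 512 × (1.16/6.27)² = 17.52 R/h
B: 4.40 × (2.07/21.0)² = 0.04275 R/h
C: 256 × (1.70/3.00)² = 82.20 R/h
Total = 17.52 + 0.04275 + 82.20 = 99.76 R/h.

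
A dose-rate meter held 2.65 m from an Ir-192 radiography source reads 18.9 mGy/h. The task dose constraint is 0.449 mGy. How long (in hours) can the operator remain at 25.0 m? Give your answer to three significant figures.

Intensity scales as (d₁/d₂)², so rate at 25.0 m:
(2.65/25.0)² = 0.01124, so 18.9 × 0.01124 = 0.2124 mGy/h.
Stay time = 0.449 mGy ÷ 0.2124 mGy/h = 2.114 h.

2.11 h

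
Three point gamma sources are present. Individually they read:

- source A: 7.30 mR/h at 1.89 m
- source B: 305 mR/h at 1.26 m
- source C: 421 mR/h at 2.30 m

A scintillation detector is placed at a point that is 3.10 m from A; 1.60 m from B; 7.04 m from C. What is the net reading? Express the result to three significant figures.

By superposition, sum each source's inverse-square contribution:
A: 7.30 × (1.89/3.10)² = 2.713 mR/h
B: 305 × (1.26/1.60)² = 189.1 mR/h
C: 421 × (2.30/7.04)² = 44.94 mR/h
Total = 2.713 + 189.1 + 44.94 = 236.8 mR/h.

237 mR/h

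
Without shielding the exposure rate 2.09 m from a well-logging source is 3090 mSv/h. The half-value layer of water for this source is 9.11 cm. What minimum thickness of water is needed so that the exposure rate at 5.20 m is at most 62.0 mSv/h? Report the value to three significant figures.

At 5.20 m, distance alone gives (2.09/5.20)² = 0.1615, so 3090 × 0.1615 = 499.0 mSv/h.
Further attenuation needed: 499.0/62.0 = 8.048.
n = log₂(8.048) = 3.009 half-value layers.
Thickness = 3.009 × 9.11 cm = 27.41 cm.

27.4 cm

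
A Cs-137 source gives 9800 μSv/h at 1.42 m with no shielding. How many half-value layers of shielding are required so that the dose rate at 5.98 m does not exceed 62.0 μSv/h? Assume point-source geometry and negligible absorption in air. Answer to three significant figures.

At 5.98 m, distance alone gives (1.42/5.98)² = 0.05639, so 9800 × 0.05639 = 552.6 μSv/h.
Further attenuation needed: 552.6/62.0 = 8.913.
n = log₂(8.913) = 3.156 half-value layers.

3.16 half-value layers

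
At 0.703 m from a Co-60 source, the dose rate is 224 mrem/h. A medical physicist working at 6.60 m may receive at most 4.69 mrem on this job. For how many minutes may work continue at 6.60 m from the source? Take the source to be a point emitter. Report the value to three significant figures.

Using I₁d₁² = I₂d₂², rate at 6.60 m:
(0.703/6.60)² = 0.01135, so 224 × 0.01135 = 2.542 mrem/h.
Stay time = 4.69 mrem ÷ 2.542 mrem/h = 1.845 h = 110.7 min.

111 min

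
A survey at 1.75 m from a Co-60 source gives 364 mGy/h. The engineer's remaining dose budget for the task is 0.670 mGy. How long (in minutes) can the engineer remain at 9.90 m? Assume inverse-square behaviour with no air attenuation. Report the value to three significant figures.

Since intensity falls as 1/r², rate at 9.90 m:
364 × (1.75/9.90)² = 364 × 0.03125 = 11.38 mGy/h.
Stay time = 0.670 mGy ÷ 11.38 mGy/h = 0.05888 h = 3.533 min.

3.53 min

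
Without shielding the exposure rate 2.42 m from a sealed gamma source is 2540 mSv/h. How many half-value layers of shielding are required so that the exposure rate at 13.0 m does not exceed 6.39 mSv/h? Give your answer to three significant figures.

3.78 half-value layers

At 13.0 m, distance alone gives (2.42/13.0)² = 0.03465, so 2540 × 0.03465 = 88.01 mSv/h.
Further attenuation needed: 88.01/6.39 = 13.77.
n = log₂(13.77) = 3.783 half-value layers.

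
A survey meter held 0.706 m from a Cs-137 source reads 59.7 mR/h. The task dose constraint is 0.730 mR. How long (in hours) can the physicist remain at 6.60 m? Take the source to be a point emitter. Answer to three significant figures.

Intensity scales as (d₁/d₂)², so rate at 6.60 m:
(0.706/6.60)² = 0.01144, so 59.7 × 0.01144 = 0.6830 mR/h.
Stay time = 0.730 mR ÷ 0.6830 mR/h = 1.069 h.

1.07 h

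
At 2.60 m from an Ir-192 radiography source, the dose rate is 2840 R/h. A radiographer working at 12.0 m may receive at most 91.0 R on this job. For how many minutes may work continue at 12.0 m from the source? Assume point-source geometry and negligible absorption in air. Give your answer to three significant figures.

Applying the 1/r² law, rate at 12.0 m:
2840 × (2.60/12.0)² = 2840 × 0.04694 = 133.3 R/h.
Stay time = 91.0 R ÷ 133.3 R/h = 0.6827 h = 40.96 min.

41.0 min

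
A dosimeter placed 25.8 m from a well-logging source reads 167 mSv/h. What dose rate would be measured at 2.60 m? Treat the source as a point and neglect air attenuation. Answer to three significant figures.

16400 mSv/h

Applying the 1/r² law, scaling from 25.8 m to 2.60 m:
167 × (25.8/2.60)² = 167 × 98.47 = 16440 mSv/h.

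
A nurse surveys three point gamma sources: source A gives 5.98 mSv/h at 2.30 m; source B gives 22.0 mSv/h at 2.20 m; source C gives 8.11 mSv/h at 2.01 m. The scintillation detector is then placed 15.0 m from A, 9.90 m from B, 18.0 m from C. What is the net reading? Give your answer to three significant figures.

1.33 mSv/h

Each source contributes Iᵢ·(dᵢ/rᵢ)²; contributions add.
A: 5.98 × (2.30/15.0)² = 0.1406 mSv/h
B: 22.0 × (2.20/9.90)² = 1.086 mSv/h
C: 8.11 × (2.01/18.0)² = 0.1011 mSv/h
Total = 0.1406 + 1.086 + 0.1011 = 1.328 mSv/h.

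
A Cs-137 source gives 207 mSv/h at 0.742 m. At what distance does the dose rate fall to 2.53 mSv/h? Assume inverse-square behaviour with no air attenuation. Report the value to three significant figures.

By the inverse-square law, d₂ = d₁·√(I₁/I₂).
I₁/I₂ = 207/2.53 = 81.82, so d₂ = 0.742 × √81.82 = 6.712 m.

6.71 m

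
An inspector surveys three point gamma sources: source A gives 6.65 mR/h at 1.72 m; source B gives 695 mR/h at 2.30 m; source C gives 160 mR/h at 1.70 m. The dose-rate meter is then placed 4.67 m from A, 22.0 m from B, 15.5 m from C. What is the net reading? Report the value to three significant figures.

10.4 mR/h

By superposition, sum each source's inverse-square contribution:
A: 6.65 × (1.72/4.67)² = 0.9021 mR/h
B: 695 × (2.30/22.0)² = 7.596 mR/h
C: 160 × (1.70/15.5)² = 1.925 mR/h
Total = 0.9021 + 7.596 + 1.925 = 10.42 mR/h.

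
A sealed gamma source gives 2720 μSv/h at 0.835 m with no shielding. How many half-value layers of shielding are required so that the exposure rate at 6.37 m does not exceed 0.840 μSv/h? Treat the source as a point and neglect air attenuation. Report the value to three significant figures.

5.80 half-value layers

At 6.37 m, distance alone gives 2720 × (0.835/6.37)² = 2720 × 0.01718 = 46.73 μSv/h.
Further attenuation needed: 46.73/0.840 = 55.63.
n = log₂(55.63) = 5.798 half-value layers.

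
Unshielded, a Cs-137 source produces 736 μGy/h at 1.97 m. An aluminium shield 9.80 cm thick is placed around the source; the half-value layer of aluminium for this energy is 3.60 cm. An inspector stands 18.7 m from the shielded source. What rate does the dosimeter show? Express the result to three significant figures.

Distance alone: 736 × (1.97/18.7)² = 736 × 0.01110 = 8.170 μGy/h.
Shield: 9.80/3.60 = 2.722 half-value layers → attenuation 2^(−2.722) = 0.1516.
Combined: 8.170 × 0.1516 = 1.239 μGy/h.

1.24 μGy/h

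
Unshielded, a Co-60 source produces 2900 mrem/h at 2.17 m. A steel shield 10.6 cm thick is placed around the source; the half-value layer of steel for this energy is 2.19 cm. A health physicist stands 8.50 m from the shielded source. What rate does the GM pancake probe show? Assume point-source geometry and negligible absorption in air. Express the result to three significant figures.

6.60 mrem/h

Distance alone: 2900 × (2.17/8.50)² = 2900 × 0.06518 = 189.0 mrem/h.
Shield: 10.6/2.19 = 4.840 half-value layers → attenuation 2^(−4.840) = 0.03492.
Combined: 189.0 × 0.03492 = 6.600 mrem/h.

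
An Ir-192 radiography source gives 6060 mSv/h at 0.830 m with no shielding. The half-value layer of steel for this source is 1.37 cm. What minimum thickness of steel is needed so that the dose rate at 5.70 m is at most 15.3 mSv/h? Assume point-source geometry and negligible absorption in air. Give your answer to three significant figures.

At 5.70 m, distance alone gives (0.830/5.70)² = 0.02120, so 6060 × 0.02120 = 128.5 mSv/h.
Further attenuation needed: 128.5/15.3 = 8.399.
n = log₂(8.399) = 3.070 half-value layers.
Thickness = 3.070 × 1.37 cm = 4.206 cm.

4.21 cm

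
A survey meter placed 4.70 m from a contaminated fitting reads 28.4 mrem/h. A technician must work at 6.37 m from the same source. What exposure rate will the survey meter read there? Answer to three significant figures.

Using I₁d₁² = I₂d₂², scaling from 4.70 m to 6.37 m:
(4.70/6.37)² = 0.5444, so 28.4 × 0.5444 = 15.46 mrem/h.

15.5 mrem/h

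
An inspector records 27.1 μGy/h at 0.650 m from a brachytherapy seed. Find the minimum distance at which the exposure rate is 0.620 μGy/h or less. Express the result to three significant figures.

By the inverse-square law, d₂ = d₁·√(I₁/I₂).
I₁/I₂ = 27.1/0.620 = 43.71, so d₂ = 0.650 × √43.71 = 4.297 m.

4.30 m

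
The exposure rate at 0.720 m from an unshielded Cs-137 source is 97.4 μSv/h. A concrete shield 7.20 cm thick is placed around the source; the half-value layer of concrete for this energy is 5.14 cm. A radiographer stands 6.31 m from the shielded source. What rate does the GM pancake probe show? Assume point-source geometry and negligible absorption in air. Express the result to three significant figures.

Distance alone: 97.4 × (0.720/6.31)² = 97.4 × 0.01302 = 1.268 μSv/h.
Shield: 7.20/5.14 = 1.401 half-value layers → attenuation 2^(−1.401) = 0.3787.
Combined: 1.268 × 0.3787 = 0.4802 μSv/h.

0.480 μSv/h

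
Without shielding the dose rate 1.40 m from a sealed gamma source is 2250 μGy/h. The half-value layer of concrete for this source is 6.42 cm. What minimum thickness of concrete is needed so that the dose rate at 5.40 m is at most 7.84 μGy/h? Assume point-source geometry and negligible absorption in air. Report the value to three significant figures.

At 5.40 m, distance alone gives (1.40/5.40)² = 0.06722, so 2250 × 0.06722 = 151.2 μGy/h.
Further attenuation needed: 151.2/7.84 = 19.29.
n = log₂(19.29) = 4.270 half-value layers.
Thickness = 4.270 × 6.42 cm = 27.41 cm.

27.4 cm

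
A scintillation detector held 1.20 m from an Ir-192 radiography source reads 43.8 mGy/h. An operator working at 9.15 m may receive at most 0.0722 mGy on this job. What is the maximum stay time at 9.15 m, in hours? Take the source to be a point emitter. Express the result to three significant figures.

0.0958 h

Applying the 1/r² law, rate at 9.15 m:
(1.20/9.15)² = 0.01720, so 43.8 × 0.01720 = 0.7534 mGy/h.
Stay time = 0.0722 mGy ÷ 0.7534 mGy/h = 0.09583 h.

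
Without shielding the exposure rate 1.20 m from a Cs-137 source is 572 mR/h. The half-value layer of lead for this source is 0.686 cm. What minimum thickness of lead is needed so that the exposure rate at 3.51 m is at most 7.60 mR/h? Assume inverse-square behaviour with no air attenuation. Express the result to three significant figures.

2.15 cm

At 3.51 m, distance alone gives (1.20/3.51)² = 0.1169, so 572 × 0.1169 = 66.87 mR/h.
Further attenuation needed: 66.87/7.60 = 8.799.
n = log₂(8.799) = 3.137 half-value layers.
Thickness = 3.137 × 0.686 cm = 2.152 cm.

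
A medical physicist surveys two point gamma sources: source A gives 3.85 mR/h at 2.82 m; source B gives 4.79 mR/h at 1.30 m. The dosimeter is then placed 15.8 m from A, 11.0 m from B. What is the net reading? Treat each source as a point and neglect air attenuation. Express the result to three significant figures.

Each source contributes Iᵢ·(dᵢ/rᵢ)²; contributions add.
A: 3.85 × (2.82/15.8)² = 0.1226 mR/h
B: 4.79 × (1.30/11.0)² = 0.06690 mR/h
Total = 0.1226 + 0.06690 = 0.1895 mR/h.

0.190 mR/h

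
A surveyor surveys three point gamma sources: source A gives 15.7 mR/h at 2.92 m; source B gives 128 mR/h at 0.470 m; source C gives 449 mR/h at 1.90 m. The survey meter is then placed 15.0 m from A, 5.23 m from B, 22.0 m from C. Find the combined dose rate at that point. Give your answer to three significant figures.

Each source contributes Iᵢ·(dᵢ/rᵢ)²; contributions add.
A: 15.7 × (2.92/15.0)² = 0.5950 mR/h
B: 128 × (0.470/5.23)² = 1.034 mR/h
C: 449 × (1.90/22.0)² = 3.349 mR/h
Total = 0.5950 + 1.034 + 3.349 = 4.978 mR/h.

4.98 mR/h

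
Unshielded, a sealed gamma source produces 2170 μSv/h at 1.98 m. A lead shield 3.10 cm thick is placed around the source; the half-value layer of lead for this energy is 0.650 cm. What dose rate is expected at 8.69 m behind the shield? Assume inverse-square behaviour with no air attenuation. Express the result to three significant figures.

Distance alone: 2170 × (1.98/8.69)² = 2170 × 0.05191 = 112.6 μSv/h.
Shield: 3.10/0.650 = 4.769 half-value layers → attenuation 2^(−4.769) = 0.03668.
Combined: 112.6 × 0.03668 = 4.130 μSv/h.

4.13 μSv/h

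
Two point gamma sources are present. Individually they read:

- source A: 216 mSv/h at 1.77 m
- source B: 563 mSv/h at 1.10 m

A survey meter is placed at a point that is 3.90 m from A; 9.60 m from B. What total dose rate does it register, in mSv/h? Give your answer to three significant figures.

Each source contributes Iᵢ·(dᵢ/rᵢ)²; contributions add.
A: 216 × (1.77/3.90)² = 44.49 mSv/h
B: 563 × (1.10/9.60)² = 7.392 mSv/h
Total = 44.49 + 7.392 = 51.88 mSv/h.

51.9 mSv/h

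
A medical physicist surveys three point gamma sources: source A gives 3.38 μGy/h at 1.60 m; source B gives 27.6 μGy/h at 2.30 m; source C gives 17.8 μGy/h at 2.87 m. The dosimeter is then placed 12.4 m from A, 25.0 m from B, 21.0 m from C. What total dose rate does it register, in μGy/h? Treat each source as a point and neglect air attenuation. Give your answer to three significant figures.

By superposition, sum each source's inverse-square contribution:
A: 3.38 × (1.60/12.4)² = 0.05627 μGy/h
B: 27.6 × (2.30/25.0)² = 0.2336 μGy/h
C: 17.8 × (2.87/21.0)² = 0.3325 μGy/h
Total = 0.05627 + 0.2336 + 0.3325 = 0.6224 μGy/h.

0.622 μGy/h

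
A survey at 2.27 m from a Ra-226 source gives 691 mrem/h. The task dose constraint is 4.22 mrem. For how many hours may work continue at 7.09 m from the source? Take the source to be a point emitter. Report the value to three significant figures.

Since intensity falls as 1/r², rate at 7.09 m:
(2.27/7.09)² = 0.1025, so 691 × 0.1025 = 70.83 mrem/h.
Stay time = 4.22 mrem ÷ 70.83 mrem/h = 0.05958 h.

0.0596 h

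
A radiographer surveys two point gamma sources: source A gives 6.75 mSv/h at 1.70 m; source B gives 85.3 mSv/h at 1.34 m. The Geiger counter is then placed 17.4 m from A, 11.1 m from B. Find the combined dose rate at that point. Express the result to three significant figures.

1.31 mSv/h

Each source contributes Iᵢ·(dᵢ/rᵢ)²; contributions add.
A: 6.75 × (1.70/17.4)² = 0.06443 mSv/h
B: 85.3 × (1.34/11.1)² = 1.243 mSv/h
Total = 0.06443 + 1.243 = 1.307 mSv/h.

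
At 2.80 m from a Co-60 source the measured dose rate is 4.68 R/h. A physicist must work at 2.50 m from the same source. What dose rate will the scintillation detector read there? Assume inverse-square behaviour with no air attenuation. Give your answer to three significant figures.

5.87 R/h

Intensity scales as (d₁/d₂)², so scaling from 2.80 m to 2.50 m:
4.68 × (2.80/2.50)² = 4.68 × 1.254 = 5.869 R/h.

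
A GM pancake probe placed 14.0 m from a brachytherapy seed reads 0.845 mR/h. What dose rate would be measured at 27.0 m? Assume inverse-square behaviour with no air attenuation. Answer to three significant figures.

Applying the 1/r² law, scaling from 14.0 m to 27.0 m:
(14.0/27.0)² = 0.2689, so 0.845 × 0.2689 = 0.2272 mR/h.

0.227 mR/h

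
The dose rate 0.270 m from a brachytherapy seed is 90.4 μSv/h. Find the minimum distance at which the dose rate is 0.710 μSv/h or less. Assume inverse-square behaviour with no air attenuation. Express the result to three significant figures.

Using I₁d₁² = I₂d₂², d₂ = d₁·√(I₁/I₂).
I₁/I₂ = 90.4/0.710 = 127.3, so d₂ = 0.270 × √127.3 = 3.046 m.

3.05 m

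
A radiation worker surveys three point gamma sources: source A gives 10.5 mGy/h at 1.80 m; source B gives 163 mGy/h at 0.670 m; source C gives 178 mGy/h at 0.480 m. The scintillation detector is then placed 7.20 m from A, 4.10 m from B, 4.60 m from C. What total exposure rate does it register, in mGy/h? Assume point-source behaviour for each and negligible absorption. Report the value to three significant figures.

Each source contributes Iᵢ·(dᵢ/rᵢ)²; contributions add.
A: 10.5 × (1.80/7.20)² = 0.6562 mGy/h
B: 163 × (0.670/4.10)² = 4.353 mGy/h
C: 178 × (0.480/4.60)² = 1.938 mGy/h
Total = 0.6562 + 4.353 + 1.938 = 6.947 mGy/h.

6.95 mGy/h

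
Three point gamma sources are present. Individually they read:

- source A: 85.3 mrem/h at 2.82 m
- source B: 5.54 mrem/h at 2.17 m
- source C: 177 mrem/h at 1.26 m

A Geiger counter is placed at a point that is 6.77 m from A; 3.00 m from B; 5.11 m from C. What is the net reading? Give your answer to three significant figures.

Each source contributes Iᵢ·(dᵢ/rᵢ)²; contributions add.
A: 85.3 × (2.82/6.77)² = 14.80 mrem/h
B: 5.54 × (2.17/3.00)² = 2.899 mrem/h
C: 177 × (1.26/5.11)² = 10.76 mrem/h
Total = 14.80 + 2.899 + 10.76 = 28.46 mrem/h.

28.5 mrem/h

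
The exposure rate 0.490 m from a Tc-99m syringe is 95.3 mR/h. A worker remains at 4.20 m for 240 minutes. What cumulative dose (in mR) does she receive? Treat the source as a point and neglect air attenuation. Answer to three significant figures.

By the inverse-square law, rate at 4.20 m:
95.3 × (0.490/4.20)² = 95.3 × 0.01361 = 1.297 mR/h.
Dose = rate × time = 1.297 mR/h × 4.000 h = 5.188 mR.

5.19 mR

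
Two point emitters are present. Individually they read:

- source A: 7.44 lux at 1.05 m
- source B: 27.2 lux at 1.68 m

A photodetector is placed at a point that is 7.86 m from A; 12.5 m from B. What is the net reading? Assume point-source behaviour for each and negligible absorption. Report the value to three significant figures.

By superposition, sum each source's inverse-square contribution:
A: 7.44 × (1.05/7.86)² = 0.1328 lux
B: 27.2 × (1.68/12.5)² = 0.4913 lux
Total = 0.1328 + 0.4913 = 0.6241 lux.

0.624 lux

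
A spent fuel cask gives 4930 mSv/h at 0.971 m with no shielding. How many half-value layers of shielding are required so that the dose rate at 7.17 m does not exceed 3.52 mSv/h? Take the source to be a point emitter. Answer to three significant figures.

At 7.17 m, distance alone gives (0.971/7.17)² = 0.01834, so 4930 × 0.01834 = 90.42 mSv/h.
Further attenuation needed: 90.42/3.52 = 25.69.
n = log₂(25.69) = 4.683 half-value layers.

4.68 half-value layers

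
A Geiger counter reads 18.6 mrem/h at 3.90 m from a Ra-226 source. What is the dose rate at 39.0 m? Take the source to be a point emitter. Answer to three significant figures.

0.186 mrem/h

Applying the 1/r² law, the rate at 39.0 m is
(3.90/39.0)² = 0.01000, so 18.6 × 0.01000 = 0.1860 mrem/h.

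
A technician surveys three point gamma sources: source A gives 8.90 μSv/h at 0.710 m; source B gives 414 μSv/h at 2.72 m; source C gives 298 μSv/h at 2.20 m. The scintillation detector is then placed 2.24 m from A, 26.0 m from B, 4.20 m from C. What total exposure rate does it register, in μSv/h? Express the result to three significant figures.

Each source contributes Iᵢ·(dᵢ/rᵢ)²; contributions add.
A: 8.90 × (0.710/2.24)² = 0.8942 μSv/h
B: 414 × (2.72/26.0)² = 4.531 μSv/h
C: 298 × (2.20/4.20)² = 81.76 μSv/h
Total = 0.8942 + 4.531 + 81.76 = 87.19 μSv/h.

87.2 μSv/h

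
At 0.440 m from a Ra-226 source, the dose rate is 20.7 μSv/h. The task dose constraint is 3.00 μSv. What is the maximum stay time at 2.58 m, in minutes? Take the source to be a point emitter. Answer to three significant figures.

299 min

Applying the 1/r² law, rate at 2.58 m:
(0.440/2.58)² = 0.02908, so 20.7 × 0.02908 = 0.6020 μSv/h.
Stay time = 3.00 μSv ÷ 0.6020 μSv/h = 4.983 h = 299.0 min.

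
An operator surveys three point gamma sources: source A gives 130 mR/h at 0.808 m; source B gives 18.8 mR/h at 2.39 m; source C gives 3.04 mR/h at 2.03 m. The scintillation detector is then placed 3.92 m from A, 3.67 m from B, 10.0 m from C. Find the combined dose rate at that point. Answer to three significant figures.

13.6 mR/h

By superposition, sum each source's inverse-square contribution:
A: 130 × (0.808/3.92)² = 5.523 mR/h
B: 18.8 × (2.39/3.67)² = 7.973 mR/h
C: 3.04 × (2.03/10.0)² = 0.1253 mR/h
Total = 5.523 + 7.973 + 0.1253 = 13.62 mR/h.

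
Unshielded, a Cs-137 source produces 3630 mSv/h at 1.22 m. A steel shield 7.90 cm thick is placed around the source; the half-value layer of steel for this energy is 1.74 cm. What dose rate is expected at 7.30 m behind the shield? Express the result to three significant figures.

4.36 mSv/h

Distance alone: (1.22/7.30)² = 0.02793, so 3630 × 0.02793 = 101.4 mSv/h.
Shield: 7.90/1.74 = 4.540 half-value layers → attenuation 2^(−4.540) = 0.04299.
Combined: 101.4 × 0.04299 = 4.359 mSv/h.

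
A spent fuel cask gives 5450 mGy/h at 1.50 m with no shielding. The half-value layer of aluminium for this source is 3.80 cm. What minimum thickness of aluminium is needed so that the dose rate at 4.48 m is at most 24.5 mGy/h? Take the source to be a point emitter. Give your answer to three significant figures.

17.6 cm

At 4.48 m, distance alone gives 5450 × (1.50/4.48)² = 5450 × 0.1121 = 610.9 mGy/h.
Further attenuation needed: 610.9/24.5 = 24.93.
n = log₂(24.93) = 4.640 half-value layers.
Thickness = 4.640 × 3.80 cm = 17.63 cm.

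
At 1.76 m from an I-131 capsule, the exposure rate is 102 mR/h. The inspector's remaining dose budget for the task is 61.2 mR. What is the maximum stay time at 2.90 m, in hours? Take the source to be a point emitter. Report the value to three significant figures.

By the inverse-square law, rate at 2.90 m:
(1.76/2.90)² = 0.3683, so 102 × 0.3683 = 37.57 mR/h.
Stay time = 61.2 mR ÷ 37.57 mR/h = 1.629 h.

1.63 h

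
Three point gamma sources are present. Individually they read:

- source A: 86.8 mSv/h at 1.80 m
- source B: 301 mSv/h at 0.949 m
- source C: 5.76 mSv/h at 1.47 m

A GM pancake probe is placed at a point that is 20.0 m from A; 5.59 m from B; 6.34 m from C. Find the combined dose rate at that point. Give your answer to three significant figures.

9.69 mSv/h

By superposition, sum each source's inverse-square contribution:
A: 86.8 × (1.80/20.0)² = 0.7031 mSv/h
B: 301 × (0.949/5.59)² = 8.675 mSv/h
C: 5.76 × (1.47/6.34)² = 0.3097 mSv/h
Total = 0.7031 + 8.675 + 0.3097 = 9.688 mSv/h.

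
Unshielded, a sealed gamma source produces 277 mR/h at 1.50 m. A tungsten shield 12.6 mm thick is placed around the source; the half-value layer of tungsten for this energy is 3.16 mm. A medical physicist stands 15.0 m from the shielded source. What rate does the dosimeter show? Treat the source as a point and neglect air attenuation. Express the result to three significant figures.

0.175 mR/h

Distance alone: (1.50/15.0)² = 0.01000, so 277 × 0.01000 = 2.770 mR/h.
Shield: 12.6/3.16 = 3.987 half-value layers → attenuation 2^(−3.987) = 0.06307.
Combined: 2.770 × 0.06307 = 0.1747 mR/h.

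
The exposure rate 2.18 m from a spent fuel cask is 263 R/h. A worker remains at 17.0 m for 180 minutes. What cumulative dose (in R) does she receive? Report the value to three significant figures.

13.0 R

Since intensity falls as 1/r², rate at 17.0 m:
(2.18/17.0)² = 0.01644, so 263 × 0.01644 = 4.324 R/h.
Dose = rate × time = 4.324 R/h × 3.000 h = 12.97 R.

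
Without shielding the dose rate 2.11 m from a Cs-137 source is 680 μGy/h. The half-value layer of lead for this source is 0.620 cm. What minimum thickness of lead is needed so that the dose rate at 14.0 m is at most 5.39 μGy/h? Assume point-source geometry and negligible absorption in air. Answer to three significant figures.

0.942 cm

At 14.0 m, distance alone gives (2.11/14.0)² = 0.02271, so 680 × 0.02271 = 15.44 μGy/h.
Further attenuation needed: 15.44/5.39 = 2.865.
n = log₂(2.865) = 1.519 half-value layers.
Thickness = 1.519 × 0.620 cm = 0.9418 cm.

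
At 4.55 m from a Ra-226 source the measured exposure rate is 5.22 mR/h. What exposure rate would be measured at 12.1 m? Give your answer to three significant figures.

Applying the 1/r² law, scaling from 4.55 m to 12.1 m:
5.22 × (4.55/12.1)² = 5.22 × 0.1414 = 0.7381 mR/h.

0.738 mR/h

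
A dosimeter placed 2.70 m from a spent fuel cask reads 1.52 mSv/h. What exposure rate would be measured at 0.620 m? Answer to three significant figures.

Using I₁d₁² = I₂d₂², scaling from 2.70 m to 0.620 m:
1.52 × (2.70/0.620)² = 1.52 × 18.96 = 28.82 mSv/h.

28.8 mSv/h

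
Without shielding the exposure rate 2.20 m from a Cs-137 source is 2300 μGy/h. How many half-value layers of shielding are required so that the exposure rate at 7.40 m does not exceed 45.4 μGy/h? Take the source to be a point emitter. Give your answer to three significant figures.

At 7.40 m, distance alone gives (2.20/7.40)² = 0.08839, so 2300 × 0.08839 = 203.3 μGy/h.
Further attenuation needed: 203.3/45.4 = 4.478.
n = log₂(4.478) = 2.163 half-value layers.

2.16 half-value layers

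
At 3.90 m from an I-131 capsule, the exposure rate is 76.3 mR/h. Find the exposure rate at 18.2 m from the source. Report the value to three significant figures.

3.50 mR/h

Since intensity falls as 1/r², the rate at 18.2 m is
(3.90/18.2)² = 0.04592, so 76.3 × 0.04592 = 3.504 mR/h.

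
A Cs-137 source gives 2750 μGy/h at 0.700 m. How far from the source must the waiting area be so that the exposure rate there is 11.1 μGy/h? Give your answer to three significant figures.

11.0 m

Intensity scales as (d₁/d₂)², so d₂ = d₁·√(I₁/I₂).
I₁/I₂ = 2750/11.1 = 247.7, so d₂ = 0.700 × √247.7 = 11.02 m.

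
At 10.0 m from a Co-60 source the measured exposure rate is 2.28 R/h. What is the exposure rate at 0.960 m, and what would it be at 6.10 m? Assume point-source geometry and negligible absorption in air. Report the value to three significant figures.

Since intensity falls as 1/r²,
At 0.960 m: (10.0/0.960)² = 108.5, so 2.28 × 108.5 = 247.4 R/h
At 6.10 m: (0.960/6.10)² = 0.02477, so 247.4 × 0.02477 = 6.128 R/h.

247 R/h; 6.13 R/h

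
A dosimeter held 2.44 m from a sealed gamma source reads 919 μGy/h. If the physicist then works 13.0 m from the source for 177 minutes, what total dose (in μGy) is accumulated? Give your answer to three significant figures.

Using I₁d₁² = I₂d₂², rate at 13.0 m:
919 × (2.44/13.0)² = 919 × 0.03523 = 32.38 μGy/h.
Dose = rate × time = 32.38 μGy/h × 2.950 h = 95.52 μGy.

95.5 μGy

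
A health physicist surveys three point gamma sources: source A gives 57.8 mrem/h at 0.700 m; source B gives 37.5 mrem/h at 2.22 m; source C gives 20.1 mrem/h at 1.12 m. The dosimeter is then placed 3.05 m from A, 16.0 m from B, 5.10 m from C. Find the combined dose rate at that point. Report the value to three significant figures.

4.74 mrem/h

Each source contributes Iᵢ·(dᵢ/rᵢ)²; contributions add.
A: 57.8 × (0.700/3.05)² = 3.045 mrem/h
B: 37.5 × (2.22/16.0)² = 0.7219 mrem/h
C: 20.1 × (1.12/5.10)² = 0.9694 mrem/h
Total = 3.045 + 0.7219 + 0.9694 = 4.736 mrem/h.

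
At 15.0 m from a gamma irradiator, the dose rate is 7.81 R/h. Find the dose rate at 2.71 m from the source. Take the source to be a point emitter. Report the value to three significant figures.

239 R/h

Applying the 1/r² law, the rate at 2.71 m is
7.81 × (15.0/2.71)² = 7.81 × 30.64 = 239.3 R/h.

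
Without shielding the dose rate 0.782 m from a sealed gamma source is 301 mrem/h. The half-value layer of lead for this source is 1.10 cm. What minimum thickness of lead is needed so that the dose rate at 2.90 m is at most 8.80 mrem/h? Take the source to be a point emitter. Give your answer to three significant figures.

At 2.90 m, distance alone gives 301 × (0.782/2.90)² = 301 × 0.07271 = 21.89 mrem/h.
Further attenuation needed: 21.89/8.80 = 2.487.
n = log₂(2.487) = 1.314 half-value layers.
Thickness = 1.314 × 1.10 cm = 1.445 cm.

1.45 cm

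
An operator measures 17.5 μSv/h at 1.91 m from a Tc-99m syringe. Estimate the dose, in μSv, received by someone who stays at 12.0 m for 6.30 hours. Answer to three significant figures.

2.79 μSv

Intensity scales as (d₁/d₂)², so rate at 12.0 m:
17.5 × (1.91/12.0)² = 17.5 × 0.02533 = 0.4433 μSv/h.
Dose = rate × time = 0.4433 μSv/h × 6.300 h = 2.793 μSv.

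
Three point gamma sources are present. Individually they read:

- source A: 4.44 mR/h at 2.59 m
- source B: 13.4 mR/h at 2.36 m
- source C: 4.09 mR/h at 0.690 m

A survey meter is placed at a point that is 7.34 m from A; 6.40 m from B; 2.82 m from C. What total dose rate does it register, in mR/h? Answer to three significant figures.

2.62 mR/h

By superposition, sum each source's inverse-square contribution:
A: 4.44 × (2.59/7.34)² = 0.5528 mR/h
B: 13.4 × (2.36/6.40)² = 1.822 mR/h
C: 4.09 × (0.690/2.82)² = 0.2449 mR/h
Total = 0.5528 + 1.822 + 0.2449 = 2.620 mR/h.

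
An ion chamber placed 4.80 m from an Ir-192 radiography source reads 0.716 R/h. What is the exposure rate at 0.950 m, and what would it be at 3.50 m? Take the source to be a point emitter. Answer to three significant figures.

18.3 R/h; 1.35 R/h

Intensity scales as (d₁/d₂)², so
At 0.950 m: 0.716 × (4.80/0.950)² = 0.716 × 25.53 = 18.28 R/h
At 3.50 m: 18.28 × (0.950/3.50)² = 18.28 × 0.07367 = 1.347 R/h.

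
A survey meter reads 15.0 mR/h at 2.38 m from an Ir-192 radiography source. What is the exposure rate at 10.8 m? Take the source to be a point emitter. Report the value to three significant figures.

Applying the 1/r² law, the rate at 10.8 m is
(2.38/10.8)² = 0.04856, so 15.0 × 0.04856 = 0.7284 mR/h.

0.728 mR/h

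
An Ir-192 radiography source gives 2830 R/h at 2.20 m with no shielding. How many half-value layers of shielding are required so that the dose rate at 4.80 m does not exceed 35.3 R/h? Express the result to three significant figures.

At 4.80 m, distance alone gives (2.20/4.80)² = 0.2101, so 2830 × 0.2101 = 594.6 R/h.
Further attenuation needed: 594.6/35.3 = 16.84.
n = log₂(16.84) = 4.074 half-value layers.

4.07 half-value layers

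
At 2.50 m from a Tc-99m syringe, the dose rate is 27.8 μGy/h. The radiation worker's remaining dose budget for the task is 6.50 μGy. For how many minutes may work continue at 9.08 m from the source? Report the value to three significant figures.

Applying the 1/r² law, rate at 9.08 m:
(2.50/9.08)² = 0.07581, so 27.8 × 0.07581 = 2.108 μGy/h.
Stay time = 6.50 μGy ÷ 2.108 μGy/h = 3.083 h = 185.0 min.

185 min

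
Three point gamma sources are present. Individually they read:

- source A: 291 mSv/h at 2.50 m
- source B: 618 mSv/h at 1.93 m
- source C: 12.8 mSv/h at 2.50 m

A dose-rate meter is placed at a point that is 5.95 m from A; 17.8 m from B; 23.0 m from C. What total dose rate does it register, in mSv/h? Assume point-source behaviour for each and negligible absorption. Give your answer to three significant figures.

By superposition, sum each source's inverse-square contribution:
A: 291 × (2.50/5.95)² = 51.37 mSv/h
B: 618 × (1.93/17.8)² = 7.265 mSv/h
C: 12.8 × (2.50/23.0)² = 0.1512 mSv/h
Total = 51.37 + 7.265 + 0.1512 = 58.79 mSv/h.

58.8 mSv/h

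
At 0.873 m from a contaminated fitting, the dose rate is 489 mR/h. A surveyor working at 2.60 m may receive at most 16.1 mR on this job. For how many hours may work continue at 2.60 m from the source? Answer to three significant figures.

Intensity scales as (d₁/d₂)², so rate at 2.60 m:
(0.873/2.60)² = 0.1127, so 489 × 0.1127 = 55.11 mR/h.
Stay time = 16.1 mR ÷ 55.11 mR/h = 0.2921 h.

0.292 h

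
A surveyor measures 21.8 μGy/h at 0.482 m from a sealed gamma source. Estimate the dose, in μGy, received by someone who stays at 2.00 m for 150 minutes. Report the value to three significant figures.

Applying the 1/r² law, rate at 2.00 m:
21.8 × (0.482/2.00)² = 21.8 × 0.05808 = 1.266 μGy/h.
Dose = rate × time = 1.266 μGy/h × 2.500 h = 3.165 μGy.

3.17 μGy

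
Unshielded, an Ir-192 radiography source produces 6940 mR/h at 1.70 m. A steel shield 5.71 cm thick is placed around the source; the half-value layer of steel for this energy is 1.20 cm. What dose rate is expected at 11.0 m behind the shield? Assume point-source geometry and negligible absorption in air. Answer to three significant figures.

6.12 mR/h

Distance alone: (1.70/11.0)² = 0.02388, so 6940 × 0.02388 = 165.7 mR/h.
Shield: 5.71/1.20 = 4.758 half-value layers → attenuation 2^(−4.758) = 0.03696.
Combined: 165.7 × 0.03696 = 6.124 mR/h.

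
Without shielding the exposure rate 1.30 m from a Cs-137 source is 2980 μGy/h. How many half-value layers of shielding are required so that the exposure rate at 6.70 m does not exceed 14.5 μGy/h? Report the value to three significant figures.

2.95 half-value layers

At 6.70 m, distance alone gives (1.30/6.70)² = 0.03765, so 2980 × 0.03765 = 112.2 μGy/h.
Further attenuation needed: 112.2/14.5 = 7.738.
n = log₂(7.738) = 2.952 half-value layers.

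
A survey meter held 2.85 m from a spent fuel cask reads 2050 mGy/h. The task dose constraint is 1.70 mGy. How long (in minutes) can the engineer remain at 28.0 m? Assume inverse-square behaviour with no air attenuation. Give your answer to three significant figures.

4.80 min

Applying the 1/r² law, rate at 28.0 m:
2050 × (2.85/28.0)² = 2050 × 0.01036 = 21.24 mGy/h.
Stay time = 1.70 mGy ÷ 21.24 mGy/h = 0.08004 h = 4.802 min.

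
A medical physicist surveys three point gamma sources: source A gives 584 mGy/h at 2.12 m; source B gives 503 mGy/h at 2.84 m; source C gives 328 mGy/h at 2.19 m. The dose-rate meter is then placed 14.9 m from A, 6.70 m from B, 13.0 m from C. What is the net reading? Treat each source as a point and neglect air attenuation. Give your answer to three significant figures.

By superposition, sum each source's inverse-square contribution:
A: 584 × (2.12/14.9)² = 11.82 mGy/h
B: 503 × (2.84/6.70)² = 90.38 mGy/h
C: 328 × (2.19/13.0)² = 9.308 mGy/h
Total = 11.82 + 90.38 + 9.308 = 111.5 mGy/h.

112 mGy/h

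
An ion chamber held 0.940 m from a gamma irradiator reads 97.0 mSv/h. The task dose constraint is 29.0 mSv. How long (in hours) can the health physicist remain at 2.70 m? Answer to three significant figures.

2.47 h

By the inverse-square law, rate at 2.70 m:
97.0 × (0.940/2.70)² = 97.0 × 0.1212 = 11.76 mSv/h.
Stay time = 29.0 mSv ÷ 11.76 mSv/h = 2.466 h.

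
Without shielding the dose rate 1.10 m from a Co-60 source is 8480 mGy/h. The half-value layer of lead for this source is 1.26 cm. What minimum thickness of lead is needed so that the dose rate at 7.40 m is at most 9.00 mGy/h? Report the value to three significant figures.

5.52 cm

At 7.40 m, distance alone gives 8480 × (1.10/7.40)² = 8480 × 0.02210 = 187.4 mGy/h.
Further attenuation needed: 187.4/9.00 = 20.82.
n = log₂(20.82) = 4.380 half-value layers.
Thickness = 4.380 × 1.26 cm = 5.519 cm.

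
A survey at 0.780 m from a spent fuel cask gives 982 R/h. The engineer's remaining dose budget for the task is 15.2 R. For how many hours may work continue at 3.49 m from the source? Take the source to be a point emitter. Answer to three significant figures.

0.310 h

Applying the 1/r² law, rate at 3.49 m:
982 × (0.780/3.49)² = 982 × 0.04995 = 49.05 R/h.
Stay time = 15.2 R ÷ 49.05 R/h = 0.3099 h.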